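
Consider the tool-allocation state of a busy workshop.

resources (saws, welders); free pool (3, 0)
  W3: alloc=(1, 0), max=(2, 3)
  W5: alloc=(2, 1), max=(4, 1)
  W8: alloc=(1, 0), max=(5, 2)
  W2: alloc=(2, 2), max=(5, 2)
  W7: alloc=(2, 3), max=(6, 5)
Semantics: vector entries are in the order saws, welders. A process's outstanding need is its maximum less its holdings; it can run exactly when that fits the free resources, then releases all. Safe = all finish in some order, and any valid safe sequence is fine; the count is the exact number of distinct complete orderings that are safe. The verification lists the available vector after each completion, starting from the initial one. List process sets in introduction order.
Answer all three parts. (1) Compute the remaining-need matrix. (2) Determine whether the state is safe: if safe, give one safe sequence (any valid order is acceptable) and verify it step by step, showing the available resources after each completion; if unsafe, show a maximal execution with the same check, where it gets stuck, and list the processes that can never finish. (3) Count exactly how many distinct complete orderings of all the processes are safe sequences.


(1) Outstanding need per process (order saws, welders):
  W3: (1, 3)
  W5: (2, 0)
  W8: (4, 2)
  W2: (3, 0)
  W7: (4, 2)
(2) SAFE, for example via the order W2, W7, W5, W3, W8.
Key observation: the order's first zero-slack moment is W2 ((3, 0) needed, (3, 0) free — a requested resource with nothing to spare).
Walking it through:
  pool = (3, 0)
  W2 needs (3, 0) <= (3, 0) -> finishes; pool += (2, 2) = (5, 2)
  W7 needs (4, 2) <= (5, 2) -> finishes; pool += (2, 3) = (7, 5)
  W5 needs (2, 0) <= (7, 5) -> finishes; pool += (2, 1) = (9, 6)
  W3 needs (1, 3) <= (9, 6) -> finishes; pool += (1, 0) = (10, 6)
  W8 needs (4, 2) <= (10, 6) -> finishes; pool += (1, 0) = (11, 6)
(3) The exact count: 22 of the possible complete orderings are safe sequences.


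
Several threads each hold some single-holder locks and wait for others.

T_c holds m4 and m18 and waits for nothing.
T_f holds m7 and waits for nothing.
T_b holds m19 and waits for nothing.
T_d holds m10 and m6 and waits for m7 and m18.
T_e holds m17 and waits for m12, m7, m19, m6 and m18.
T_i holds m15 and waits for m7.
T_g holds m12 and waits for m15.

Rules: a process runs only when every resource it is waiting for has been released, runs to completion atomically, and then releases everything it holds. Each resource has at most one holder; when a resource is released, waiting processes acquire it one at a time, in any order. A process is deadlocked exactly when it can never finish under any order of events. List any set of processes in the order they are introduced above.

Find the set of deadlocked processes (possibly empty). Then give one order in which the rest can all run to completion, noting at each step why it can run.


Nothing here is deadlocked.
Key observation: although several processes wait, no cycle exists — each chain bottoms out at a free runner.
The rest can finish in the order T_b, T_f, T_i, T_c, T_d, T_g, T_e.
Step-by-step check:
  run T_b (it waits on nothing); releases m19
  run T_f (it waits on nothing); releases m7
  T_i: everything it awaited (m7) is free; runs, freeing m15
  run T_c (it waits on nothing); releases m4 and m18
  T_d: everything it awaited (m7 and m18) is free; runs, freeing m10 and m6
  T_g: everything it awaited (m15) is free; runs, freeing m12
  T_e: everything it awaited (m12, m7, m19, m6 and m18) is free; runs, freeing m17


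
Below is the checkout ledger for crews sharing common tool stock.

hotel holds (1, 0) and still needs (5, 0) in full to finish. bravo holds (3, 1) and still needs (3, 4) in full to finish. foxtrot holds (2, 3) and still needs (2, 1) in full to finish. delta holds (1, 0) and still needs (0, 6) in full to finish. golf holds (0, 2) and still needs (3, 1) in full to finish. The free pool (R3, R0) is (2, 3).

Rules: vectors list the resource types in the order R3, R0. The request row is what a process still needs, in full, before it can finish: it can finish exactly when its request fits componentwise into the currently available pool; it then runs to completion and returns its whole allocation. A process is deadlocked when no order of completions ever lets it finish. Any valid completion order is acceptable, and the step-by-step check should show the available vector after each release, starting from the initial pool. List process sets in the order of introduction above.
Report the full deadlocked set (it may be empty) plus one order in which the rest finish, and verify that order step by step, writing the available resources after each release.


Nothing here is deadlocked.
Key observation: there is always a runnable process — foxtrot first — so the state unwinds completely.
A valid finishing order for the others: foxtrot, golf, bravo, delta, hotel. Check, step by step:
  pool = (2, 3)
  run foxtrot (needs (2, 1), free (2, 3)); after release of (2, 3) the pool is (4, 6)
  run golf (needs (3, 1), free (4, 6)); after release of (0, 2) the pool is (4, 8)
  run bravo (needs (3, 4), free (4, 8)); after release of (3, 1) the pool is (7, 9)
  run delta (needs (0, 6), free (7, 9)); after release of (1, 0) the pool is (8, 9)
  run hotel (needs (5, 0), free (8, 9)); after release of (1, 0) the pool is (9, 9)


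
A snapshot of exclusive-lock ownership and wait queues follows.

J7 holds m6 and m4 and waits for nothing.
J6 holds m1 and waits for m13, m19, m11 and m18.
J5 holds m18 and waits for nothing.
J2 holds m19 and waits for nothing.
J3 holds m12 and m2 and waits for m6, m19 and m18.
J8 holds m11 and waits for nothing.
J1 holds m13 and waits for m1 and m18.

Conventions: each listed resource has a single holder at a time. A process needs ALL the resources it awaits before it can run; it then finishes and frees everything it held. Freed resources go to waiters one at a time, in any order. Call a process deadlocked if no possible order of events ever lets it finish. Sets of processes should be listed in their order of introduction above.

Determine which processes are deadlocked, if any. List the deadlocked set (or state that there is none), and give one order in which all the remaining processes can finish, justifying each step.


Deadlocked: J6 and J1.
Key observation: the cycle J6 -> J1 -> J6 can never break — each member waits on the next; no other process is dragged down with it.
The rest can finish in the order J5, J7, J8, J2, J3.
Walking it through:
  J5: no waits; runs immediately, freeing m18
  J7: no waits; runs immediately, freeing m6 and m4
  J8: no waits; runs immediately, freeing m11
  J2: no waits; runs immediately, freeing m19
  J3 waits on m6, m19 and m18 — all released -> runs and releases m12 and m2


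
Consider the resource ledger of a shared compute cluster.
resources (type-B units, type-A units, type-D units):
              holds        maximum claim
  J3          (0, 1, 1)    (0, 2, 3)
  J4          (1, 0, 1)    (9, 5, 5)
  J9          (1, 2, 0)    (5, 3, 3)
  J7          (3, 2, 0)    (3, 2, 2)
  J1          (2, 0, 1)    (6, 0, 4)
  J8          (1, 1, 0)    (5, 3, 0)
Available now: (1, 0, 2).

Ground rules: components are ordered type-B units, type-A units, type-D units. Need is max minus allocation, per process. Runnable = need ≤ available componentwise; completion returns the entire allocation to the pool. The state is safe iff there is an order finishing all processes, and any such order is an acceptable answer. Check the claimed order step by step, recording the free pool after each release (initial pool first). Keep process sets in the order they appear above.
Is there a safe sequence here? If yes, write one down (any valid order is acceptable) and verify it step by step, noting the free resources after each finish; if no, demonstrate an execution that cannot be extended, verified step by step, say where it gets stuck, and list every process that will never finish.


SAFE. One safe sequence: J7, J3, J9, J1, J8, J4.
Key observation: reading the order forward, J7 is the first process whose need (0, 0, 2) meets the free pool (1, 0, 2) exactly on a resource it requests.
Walking it through:
  pool = (1, 0, 2)
  run J7 (needs (0, 0, 2), free (1, 0, 2)); after release of (3, 2, 0) the pool is (4, 2, 2)
  run J3 (needs (0, 1, 2), free (4, 2, 2)); after release of (0, 1, 1) the pool is (4, 3, 3)
  run J9 (needs (4, 1, 3), free (4, 3, 3)); after release of (1, 2, 0) the pool is (5, 5, 3)
  run J1 (needs (4, 0, 3), free (5, 5, 3)); after release of (2, 0, 1) the pool is (7, 5, 4)
  run J8 (needs (4, 2, 0), free (7, 5, 4)); after release of (1, 1, 0) the pool is (8, 6, 4)
  run J4 (needs (8, 5, 4), free (8, 6, 4)); after release of (1, 0, 1) the pool is (9, 6, 5)


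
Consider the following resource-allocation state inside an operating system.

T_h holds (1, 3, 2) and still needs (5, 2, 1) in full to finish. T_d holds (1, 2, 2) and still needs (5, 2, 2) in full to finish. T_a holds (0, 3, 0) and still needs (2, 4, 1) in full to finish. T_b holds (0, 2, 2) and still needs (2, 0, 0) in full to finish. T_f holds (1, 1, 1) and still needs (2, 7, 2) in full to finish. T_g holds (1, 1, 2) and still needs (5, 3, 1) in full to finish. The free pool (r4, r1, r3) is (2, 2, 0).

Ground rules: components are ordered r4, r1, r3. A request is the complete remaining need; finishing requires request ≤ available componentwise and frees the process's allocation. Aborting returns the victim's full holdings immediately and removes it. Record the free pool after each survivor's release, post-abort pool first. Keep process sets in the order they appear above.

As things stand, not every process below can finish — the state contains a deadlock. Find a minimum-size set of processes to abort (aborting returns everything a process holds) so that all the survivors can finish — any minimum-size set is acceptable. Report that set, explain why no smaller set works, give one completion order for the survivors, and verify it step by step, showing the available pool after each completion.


The answer: abort T_d and T_g.
Key observation: no ordering could ever have run T_h before the abort of T_d and T_g; with (2, 3, 4) back in the pool it fits at step 4.
Why nothing smaller works — every single abort fails: T_h alone leaves T_d blocked (short on r4); T_d alone leaves T_h blocked (short on r4); T_a alone leaves T_h blocked (short on r4); T_b alone leaves T_h blocked (short on r4); T_f alone leaves T_h blocked (short on r4); T_g alone leaves T_h blocked (short on r4).
The survivors complete as T_b, T_f, T_a, T_h. Step-by-step check (starting from the post-abort pool):
  pool = (4, 5, 4)
  run T_b (needs (2, 0, 0), free (4, 5, 4)); after release of (0, 2, 2) the pool is (4, 7, 6)
  run T_f (needs (2, 7, 2), free (4, 7, 6)); after release of (1, 1, 1) the pool is (5, 8, 7)
  run T_a (needs (2, 4, 1), free (5, 8, 7)); after release of (0, 3, 0) the pool is (5, 11, 7)
  run T_h (needs (5, 2, 1), free (5, 11, 7)); after release of (1, 3, 2) the pool is (6, 14, 9)


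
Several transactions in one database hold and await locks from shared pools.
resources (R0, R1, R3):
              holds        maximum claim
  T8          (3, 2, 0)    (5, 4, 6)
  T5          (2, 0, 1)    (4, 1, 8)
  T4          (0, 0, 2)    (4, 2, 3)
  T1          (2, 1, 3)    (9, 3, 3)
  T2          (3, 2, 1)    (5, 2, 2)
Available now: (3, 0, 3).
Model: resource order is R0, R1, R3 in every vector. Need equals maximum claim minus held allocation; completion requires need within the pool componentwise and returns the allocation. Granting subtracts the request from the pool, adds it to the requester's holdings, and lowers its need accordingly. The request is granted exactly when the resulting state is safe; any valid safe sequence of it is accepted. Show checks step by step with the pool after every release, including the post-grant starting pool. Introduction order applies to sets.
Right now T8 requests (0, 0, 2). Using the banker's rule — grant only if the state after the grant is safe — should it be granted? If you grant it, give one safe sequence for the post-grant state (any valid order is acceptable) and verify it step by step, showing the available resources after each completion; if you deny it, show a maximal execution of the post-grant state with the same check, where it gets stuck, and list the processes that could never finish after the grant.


GRANT. The post-grant state is safe; one safe sequence: T2, T4, T8, T1, T5.
Key observation: post-grant, (3, 0, 1) remains, and an order beginning with T2 completes everyone.
Step-by-step check of the post-grant state:
  pool = (3, 0, 1)
  T2: need (2, 0, 1) fits (3, 0, 1); releases (3, 2, 1), pool now (6, 2, 2)
  T4: need (4, 2, 1) fits (6, 2, 2); releases (0, 0, 2), pool now (6, 2, 4)
  T8: need (2, 2, 4) fits (6, 2, 4); releases (3, 2, 2), pool now (9, 4, 6)
  T1: need (7, 2, 0) fits (9, 4, 6); releases (2, 1, 3), pool now (11, 5, 9)
  T5: need (2, 1, 7) fits (11, 5, 9); releases (2, 0, 1), pool now (13, 5, 10)


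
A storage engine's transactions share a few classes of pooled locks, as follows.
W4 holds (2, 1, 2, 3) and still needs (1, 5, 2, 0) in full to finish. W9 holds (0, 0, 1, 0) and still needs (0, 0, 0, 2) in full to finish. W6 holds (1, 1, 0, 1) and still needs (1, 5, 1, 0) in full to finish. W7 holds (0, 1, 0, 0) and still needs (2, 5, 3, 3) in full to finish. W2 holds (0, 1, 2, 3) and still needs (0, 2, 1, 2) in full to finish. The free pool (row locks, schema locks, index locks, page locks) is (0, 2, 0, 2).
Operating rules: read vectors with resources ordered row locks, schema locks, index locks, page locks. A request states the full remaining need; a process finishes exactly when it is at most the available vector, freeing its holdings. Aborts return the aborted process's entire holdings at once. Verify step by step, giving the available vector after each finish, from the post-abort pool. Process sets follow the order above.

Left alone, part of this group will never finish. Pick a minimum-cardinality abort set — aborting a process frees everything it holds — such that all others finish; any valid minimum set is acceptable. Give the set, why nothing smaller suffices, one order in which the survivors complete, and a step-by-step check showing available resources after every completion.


The answer: abort W4 and W6.
Key observation: aborting W4 and W6 returns (3, 2, 2, 4), and W7 — hopeless before — runs at step 3 with the returned capacity in the pool.
No one abort is enough; case by case: W4 alone leaves W6 blocked (short on schema locks); W9 alone leaves W4 blocked (short on row locks and schema locks); W6 alone leaves W4 blocked (short on schema locks); W7 alone leaves W4 blocked (short on row locks and schema locks); W2 alone leaves W4 blocked (short on row locks and schema locks).
One survivor order: W2, W9, W7. Check, step by step (post-abort pool first):
  pool = (3, 4, 2, 6)
  W2 needs (0, 2, 1, 2) <= (3, 4, 2, 6) -> finishes; pool += (0, 1, 2, 3) = (3, 5, 4, 9)
  W9 needs (0, 0, 0, 2) <= (3, 5, 4, 9) -> finishes; pool += (0, 0, 1, 0) = (3, 5, 5, 9)
  W7 needs (2, 5, 3, 3) <= (3, 5, 5, 9) -> finishes; pool += (0, 1, 0, 0) = (3, 6, 5, 9)


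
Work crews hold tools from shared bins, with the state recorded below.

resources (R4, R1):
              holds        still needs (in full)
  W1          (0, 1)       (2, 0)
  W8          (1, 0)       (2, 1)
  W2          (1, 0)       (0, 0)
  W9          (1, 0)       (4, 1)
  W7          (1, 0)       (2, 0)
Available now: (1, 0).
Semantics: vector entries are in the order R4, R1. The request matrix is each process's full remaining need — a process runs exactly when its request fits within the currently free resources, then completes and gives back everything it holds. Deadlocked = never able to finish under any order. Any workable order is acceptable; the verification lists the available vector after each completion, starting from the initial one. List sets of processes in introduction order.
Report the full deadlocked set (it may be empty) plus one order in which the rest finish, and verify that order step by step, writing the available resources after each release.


The deadlocked set is empty.
Key observation: W2 fits the free pool immediately, and its release cascades until everyone finishes.
The rest can finish in the order W2, W1, W8, W7, W9. Verifying each step:
  pool = (1, 0)
  W2: need (0, 0) fits (1, 0); releases (1, 0), pool now (2, 0)
  W1: need (2, 0) fits (2, 0); releases (0, 1), pool now (2, 1)
  W8: need (2, 1) fits (2, 1); releases (1, 0), pool now (3, 1)
  W7: need (2, 0) fits (3, 1); releases (1, 0), pool now (4, 1)
  W9: need (4, 1) fits (4, 1); releases (1, 0), pool now (5, 1)


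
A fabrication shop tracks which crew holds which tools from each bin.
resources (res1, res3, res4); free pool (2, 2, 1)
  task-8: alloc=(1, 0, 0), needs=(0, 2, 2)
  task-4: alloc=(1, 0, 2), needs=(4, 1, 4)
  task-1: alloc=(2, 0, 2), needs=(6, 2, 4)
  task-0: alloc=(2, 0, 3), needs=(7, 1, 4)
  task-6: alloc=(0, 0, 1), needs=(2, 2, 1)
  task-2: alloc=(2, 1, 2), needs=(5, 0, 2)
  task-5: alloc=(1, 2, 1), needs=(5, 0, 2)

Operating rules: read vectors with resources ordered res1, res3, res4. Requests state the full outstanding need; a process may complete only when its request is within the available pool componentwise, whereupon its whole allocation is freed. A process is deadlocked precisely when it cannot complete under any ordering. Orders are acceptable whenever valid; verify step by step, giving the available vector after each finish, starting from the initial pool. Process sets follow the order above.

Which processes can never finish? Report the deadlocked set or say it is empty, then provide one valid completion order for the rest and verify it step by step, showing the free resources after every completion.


The deadlocked set is task-4, task-1, task-0, task-2 and task-5.
Key observation: once task-6, task-8 finish, the pool peaks at (3, 2, 2) — and every remaining process still needs more res1 than that.
One completion order for the rest: task-6, task-8. Check, step by step:
  pool = (2, 2, 1)
  task-6: need (2, 2, 1) fits (2, 2, 1); releases (0, 0, 1), pool now (2, 2, 2)
  task-8: need (0, 2, 2) fits (2, 2, 2); releases (1, 0, 0), pool now (3, 2, 2)
None of the blocked processes ever fits:
  task-4 cannot run: need (4, 1, 4) vs free (3, 2, 2) (insufficient res1 and res4)
  task-1 cannot run: need (6, 2, 4) vs free (3, 2, 2) (insufficient res1 and res4)
  task-0 cannot run: need (7, 1, 4) vs free (3, 2, 2) (insufficient res1 and res4)
  task-2 cannot run: need (5, 0, 2) vs free (3, 2, 2) (insufficient res1)
  task-5 cannot run: need (5, 0, 2) vs free (3, 2, 2) (insufficient res1)


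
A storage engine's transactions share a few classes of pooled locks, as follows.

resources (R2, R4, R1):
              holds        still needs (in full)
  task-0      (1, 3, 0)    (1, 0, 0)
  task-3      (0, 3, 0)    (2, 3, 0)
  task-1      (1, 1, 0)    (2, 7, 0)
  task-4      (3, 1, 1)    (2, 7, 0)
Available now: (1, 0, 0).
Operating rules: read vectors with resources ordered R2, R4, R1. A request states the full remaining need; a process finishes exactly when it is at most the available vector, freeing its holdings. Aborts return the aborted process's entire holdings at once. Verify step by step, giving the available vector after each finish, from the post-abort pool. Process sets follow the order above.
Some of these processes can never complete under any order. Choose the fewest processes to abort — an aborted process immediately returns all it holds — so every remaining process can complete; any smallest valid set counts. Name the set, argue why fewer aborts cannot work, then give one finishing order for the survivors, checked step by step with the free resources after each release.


Abort task-4.
Key observation: before aborting task-4, task-1 was permanently blocked — no order could ever run it; afterwards it completes at step 3.
Minimality: the empty abort set fails — the state is deadlocked as it stands.
One survivor order: task-0, task-3, task-1. Check, step by step (post-abort pool first):
  pool = (4, 1, 1)
  task-0 needs (1, 0, 0) <= (4, 1, 1) -> finishes; pool += (1, 3, 0) = (5, 4, 1)
  task-3 needs (2, 3, 0) <= (5, 4, 1) -> finishes; pool += (0, 3, 0) = (5, 7, 1)
  task-1 needs (2, 7, 0) <= (5, 7, 1) -> finishes; pool += (1, 1, 0) = (6, 8, 1)


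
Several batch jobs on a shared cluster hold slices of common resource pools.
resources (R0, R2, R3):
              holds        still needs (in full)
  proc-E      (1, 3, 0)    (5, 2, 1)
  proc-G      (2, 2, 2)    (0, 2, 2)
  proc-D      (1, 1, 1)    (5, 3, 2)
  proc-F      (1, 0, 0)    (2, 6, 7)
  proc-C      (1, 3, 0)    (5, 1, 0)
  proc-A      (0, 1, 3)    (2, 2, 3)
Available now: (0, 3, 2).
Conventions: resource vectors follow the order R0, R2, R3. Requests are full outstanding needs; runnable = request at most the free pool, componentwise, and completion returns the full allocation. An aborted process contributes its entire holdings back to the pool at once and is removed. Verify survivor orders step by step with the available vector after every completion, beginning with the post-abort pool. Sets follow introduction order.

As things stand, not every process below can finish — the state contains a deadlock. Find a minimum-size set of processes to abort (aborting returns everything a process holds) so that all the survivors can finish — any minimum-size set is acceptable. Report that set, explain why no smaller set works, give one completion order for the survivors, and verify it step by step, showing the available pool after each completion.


Abort proc-E and proc-C.
Key observation: aborting proc-E and proc-C returns (2, 6, 0), and proc-D — hopeless before — runs at step 4 with the returned capacity in the pool.
No one abort is enough; case by case: proc-E alone leaves proc-D blocked (short on R0); proc-G alone leaves proc-E blocked (short on R0); proc-D alone leaves proc-E blocked (short on R0); proc-F alone leaves proc-E blocked (short on R0); proc-C alone leaves proc-E blocked (short on R0); proc-A alone leaves proc-E blocked (short on R0).
The survivors complete as proc-G, proc-A, proc-F, proc-D. Walking it through (starting from the post-abort pool):
  pool = (2, 9, 2)
  run proc-G (needs (0, 2, 2), free (2, 9, 2)); after release of (2, 2, 2) the pool is (4, 11, 4)
  run proc-A (needs (2, 2, 3), free (4, 11, 4)); after release of (0, 1, 3) the pool is (4, 12, 7)
  run proc-F (needs (2, 6, 7), free (4, 12, 7)); after release of (1, 0, 0) the pool is (5, 12, 7)
  run proc-D (needs (5, 3, 2), free (5, 12, 7)); after release of (1, 1, 1) the pool is (6, 13, 8)


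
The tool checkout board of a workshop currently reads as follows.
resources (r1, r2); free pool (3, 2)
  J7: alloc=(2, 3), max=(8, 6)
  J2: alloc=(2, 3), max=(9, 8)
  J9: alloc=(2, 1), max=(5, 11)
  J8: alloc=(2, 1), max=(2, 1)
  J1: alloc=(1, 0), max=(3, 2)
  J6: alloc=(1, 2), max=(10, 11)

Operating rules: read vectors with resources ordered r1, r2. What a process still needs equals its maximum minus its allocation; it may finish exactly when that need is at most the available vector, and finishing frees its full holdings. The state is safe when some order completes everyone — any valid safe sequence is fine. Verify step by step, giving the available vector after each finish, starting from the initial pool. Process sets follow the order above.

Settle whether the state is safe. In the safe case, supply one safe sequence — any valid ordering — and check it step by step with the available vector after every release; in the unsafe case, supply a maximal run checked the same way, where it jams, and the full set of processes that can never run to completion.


The state is SAFE; one workable sequence: J8, J1, J7, J2, J6, J9.
Key observation: at J7 the run first touches a limit — (6, 3) against (6, 3), exact on a resource it actually requests.
Check, step by step:
  pool = (3, 2)
  J8: need (0, 0) fits (3, 2); releases (2, 1), pool now (5, 3)
  J1: need (2, 2) fits (5, 3); releases (1, 0), pool now (6, 3)
  J7: need (6, 3) fits (6, 3); releases (2, 3), pool now (8, 6)
  J2: need (7, 5) fits (8, 6); releases (2, 3), pool now (10, 9)
  J6: need (9, 9) fits (10, 9); releases (1, 2), pool now (11, 11)
  J9: need (3, 10) fits (11, 11); releases (2, 1), pool now (13, 12)


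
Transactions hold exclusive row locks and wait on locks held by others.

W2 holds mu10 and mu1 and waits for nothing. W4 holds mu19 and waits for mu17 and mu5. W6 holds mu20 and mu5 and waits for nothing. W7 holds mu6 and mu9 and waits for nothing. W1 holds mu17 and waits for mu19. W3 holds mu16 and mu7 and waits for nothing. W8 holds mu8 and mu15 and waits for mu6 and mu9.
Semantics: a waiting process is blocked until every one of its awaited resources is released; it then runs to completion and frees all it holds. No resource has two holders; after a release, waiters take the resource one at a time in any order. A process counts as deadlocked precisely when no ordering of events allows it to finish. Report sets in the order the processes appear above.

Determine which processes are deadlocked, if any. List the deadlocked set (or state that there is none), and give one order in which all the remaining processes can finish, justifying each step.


Deadlocked: W4 and W1.
Key observation: W4 -> W1 -> W4 is a circular wait — nothing in it can go first; no other process is dragged down with it.
One completion order for the rest: W3, W7, W8, W2, W6.
Walking it through:
  W3: no waits; runs immediately, freeing mu16 and mu7
  W7: no waits; runs immediately, freeing mu6 and mu9
  run W8 (all its waits — mu6 and mu9 — are resolved); releases mu8 and mu15
  W2: no waits; runs immediately, freeing mu10 and mu1
  W6: no waits; runs immediately, freeing mu20 and mu5


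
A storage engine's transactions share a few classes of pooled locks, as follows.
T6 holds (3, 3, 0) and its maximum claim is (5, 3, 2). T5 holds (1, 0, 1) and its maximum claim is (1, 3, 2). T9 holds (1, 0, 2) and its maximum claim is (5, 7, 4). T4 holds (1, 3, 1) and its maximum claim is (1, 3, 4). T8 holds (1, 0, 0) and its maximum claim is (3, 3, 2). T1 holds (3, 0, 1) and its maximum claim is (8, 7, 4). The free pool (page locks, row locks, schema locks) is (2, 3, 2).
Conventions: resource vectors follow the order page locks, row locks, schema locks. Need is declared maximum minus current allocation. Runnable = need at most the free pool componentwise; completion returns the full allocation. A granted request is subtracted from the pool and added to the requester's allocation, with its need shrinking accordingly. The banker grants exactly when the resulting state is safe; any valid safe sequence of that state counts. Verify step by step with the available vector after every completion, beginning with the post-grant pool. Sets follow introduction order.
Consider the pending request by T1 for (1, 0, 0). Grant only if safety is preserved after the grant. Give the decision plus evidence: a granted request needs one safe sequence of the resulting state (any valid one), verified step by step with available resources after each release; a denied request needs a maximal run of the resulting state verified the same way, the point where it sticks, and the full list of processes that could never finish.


GRANT: granting preserves safety; a valid post-grant sequence is T5, T6, T4, T1, T9, T8.
Key observation: even at the reduced pool (1, 3, 2), T5 fits immediately, so safety survives the grant.
Verifying the post-grant state step by step:
  pool = (1, 3, 2)
  T5 needs (0, 3, 1) <= (1, 3, 2) -> finishes; pool += (1, 0, 1) = (2, 3, 3)
  T6 needs (2, 0, 2) <= (2, 3, 3) -> finishes; pool += (3, 3, 0) = (5, 6, 3)
  T4 needs (0, 0, 3) <= (5, 6, 3) -> finishes; pool += (1, 3, 1) = (6, 9, 4)
  T1 needs (4, 7, 3) <= (6, 9, 4) -> finishes; pool += (4, 0, 1) = (10, 9, 5)
  T9 needs (4, 7, 2) <= (10, 9, 5) -> finishes; pool += (1, 0, 2) = (11, 9, 7)
  T8 needs (2, 3, 2) <= (11, 9, 7) -> finishes; pool += (1, 0, 0) = (12, 9, 7)


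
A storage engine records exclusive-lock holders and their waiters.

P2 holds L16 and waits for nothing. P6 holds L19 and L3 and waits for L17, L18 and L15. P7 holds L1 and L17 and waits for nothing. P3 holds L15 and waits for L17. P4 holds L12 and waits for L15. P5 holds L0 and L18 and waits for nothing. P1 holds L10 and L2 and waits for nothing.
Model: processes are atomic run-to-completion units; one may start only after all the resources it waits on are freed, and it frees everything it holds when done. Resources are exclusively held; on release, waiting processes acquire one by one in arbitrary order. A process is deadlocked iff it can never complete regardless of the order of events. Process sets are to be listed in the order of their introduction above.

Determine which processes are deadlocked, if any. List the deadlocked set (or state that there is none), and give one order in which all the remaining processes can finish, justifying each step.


No process is deadlocked.
Key observation: although several processes wait, no cycle exists — each chain bottoms out at a free runner.
One completion order for the rest: P7, P3, P5, P4, P6, P2, P1.
Walking it through:
  P7: no waits; runs immediately, freeing L1 and L17
  P3 waits on L17 — all released -> runs and releases L15
  P5: no waits; runs immediately, freeing L0 and L18
  P4 waits on L15 — all released -> runs and releases L12
  P6 waits on L17, L18 and L15 — all released -> runs and releases L19 and L3
  P2: no waits; runs immediately, freeing L16
  P1: no waits; runs immediately, freeing L10 and L2


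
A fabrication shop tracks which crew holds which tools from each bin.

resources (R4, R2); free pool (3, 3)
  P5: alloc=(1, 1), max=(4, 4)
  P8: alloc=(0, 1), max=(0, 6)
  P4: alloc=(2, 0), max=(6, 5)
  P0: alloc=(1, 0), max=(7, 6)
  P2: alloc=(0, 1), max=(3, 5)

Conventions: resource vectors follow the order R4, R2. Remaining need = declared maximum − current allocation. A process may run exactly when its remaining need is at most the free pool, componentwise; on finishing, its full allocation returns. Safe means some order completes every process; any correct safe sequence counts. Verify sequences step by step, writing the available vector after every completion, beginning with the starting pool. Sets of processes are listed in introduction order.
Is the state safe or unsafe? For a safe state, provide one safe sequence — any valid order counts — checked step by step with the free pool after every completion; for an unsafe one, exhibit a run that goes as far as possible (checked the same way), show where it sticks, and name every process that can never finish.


The state is SAFE; one workable sequence: P5, P2, P4, P8, P0.
Key observation: reading the order forward, P5 is the first process whose need (3, 3) meets the free pool (3, 3) exactly on a resource it requests.
Walking it through:
  pool = (3, 3)
  P5 needs (3, 3) <= (3, 3) -> finishes; pool += (1, 1) = (4, 4)
  P2 needs (3, 4) <= (4, 4) -> finishes; pool += (0, 1) = (4, 5)
  P4 needs (4, 5) <= (4, 5) -> finishes; pool += (2, 0) = (6, 5)
  P8 needs (0, 5) <= (6, 5) -> finishes; pool += (0, 1) = (6, 6)
  P0 needs (6, 6) <= (6, 6) -> finishes; pool += (1, 0) = (7, 6)


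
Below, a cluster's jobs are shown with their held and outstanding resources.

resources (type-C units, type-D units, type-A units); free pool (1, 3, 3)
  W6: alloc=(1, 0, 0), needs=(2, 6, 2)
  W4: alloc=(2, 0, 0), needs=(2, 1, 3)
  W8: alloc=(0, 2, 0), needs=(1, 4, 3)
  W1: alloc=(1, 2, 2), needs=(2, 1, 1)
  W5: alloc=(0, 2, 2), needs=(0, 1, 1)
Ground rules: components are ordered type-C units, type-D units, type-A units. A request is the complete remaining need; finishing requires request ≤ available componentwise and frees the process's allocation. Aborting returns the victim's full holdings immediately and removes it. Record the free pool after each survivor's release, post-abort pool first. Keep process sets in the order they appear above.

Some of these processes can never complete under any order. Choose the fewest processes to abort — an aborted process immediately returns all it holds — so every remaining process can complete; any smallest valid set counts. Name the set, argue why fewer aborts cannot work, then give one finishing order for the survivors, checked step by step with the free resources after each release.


The answer: abort W4.
Key observation: aborting W4 returns (2, 0, 0), and W1 — hopeless before — runs at step 2 with the returned capacity in the pool.
Minimality: the empty abort set fails — the state is deadlocked as it stands.
The survivors complete as W5, W1, W8, W6. Verifying each step (starting from the post-abort pool):
  pool = (3, 3, 3)
  W5: need (0, 1, 1) fits (3, 3, 3); releases (0, 2, 2), pool now (3, 5, 5)
  W1: need (2, 1, 1) fits (3, 5, 5); releases (1, 2, 2), pool now (4, 7, 7)
  W8: need (1, 4, 3) fits (4, 7, 7); releases (0, 2, 0), pool now (4, 9, 7)
  W6: need (2, 6, 2) fits (4, 9, 7); releases (1, 0, 0), pool now (5, 9, 7)


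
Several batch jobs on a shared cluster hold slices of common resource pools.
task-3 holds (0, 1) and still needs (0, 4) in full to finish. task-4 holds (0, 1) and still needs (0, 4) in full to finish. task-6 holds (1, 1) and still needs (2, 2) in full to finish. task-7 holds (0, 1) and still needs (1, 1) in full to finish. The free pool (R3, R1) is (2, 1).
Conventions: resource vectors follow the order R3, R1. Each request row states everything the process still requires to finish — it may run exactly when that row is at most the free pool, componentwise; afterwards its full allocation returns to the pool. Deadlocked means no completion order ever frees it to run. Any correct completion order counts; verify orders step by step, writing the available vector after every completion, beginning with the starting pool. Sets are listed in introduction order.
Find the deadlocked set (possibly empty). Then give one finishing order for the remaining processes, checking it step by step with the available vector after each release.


Deadlocked set: task-3 and task-4.
Key observation: task-7, task-6 can finish, but then (3, 3) is all there is, and the blocked group's R1 demands exceed it.
One completion order for the rest: task-7, task-6. Check, step by step:
  pool = (2, 1)
  task-7 needs (1, 1) <= (2, 1) -> finishes; pool += (0, 1) = (2, 2)
  task-6 needs (2, 2) <= (2, 2) -> finishes; pool += (1, 1) = (3, 3)
None of the blocked processes ever fits:
  task-3 still needs (0, 4) but only (3, 3) is free — short on R1
  task-4 still needs (0, 4) but only (3, 3) is free — short on R1


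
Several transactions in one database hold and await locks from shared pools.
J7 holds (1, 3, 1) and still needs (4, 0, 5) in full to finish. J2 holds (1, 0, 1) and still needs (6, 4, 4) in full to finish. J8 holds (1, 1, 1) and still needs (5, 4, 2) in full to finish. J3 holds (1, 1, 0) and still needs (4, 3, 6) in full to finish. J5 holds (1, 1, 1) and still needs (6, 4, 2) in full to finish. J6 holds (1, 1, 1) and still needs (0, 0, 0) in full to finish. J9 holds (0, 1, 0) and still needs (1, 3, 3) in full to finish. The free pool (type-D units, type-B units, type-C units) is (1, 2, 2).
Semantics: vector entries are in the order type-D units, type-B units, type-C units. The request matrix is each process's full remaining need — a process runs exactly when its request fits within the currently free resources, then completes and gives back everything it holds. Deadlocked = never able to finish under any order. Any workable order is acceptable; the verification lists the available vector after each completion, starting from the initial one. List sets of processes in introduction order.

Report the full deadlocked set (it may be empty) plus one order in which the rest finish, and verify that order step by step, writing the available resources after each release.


The deadlocked set is J7, J2, J8, J3 and J5.
Key observation: J6, J9 can finish, but then (2, 4, 3) is all there is, and the blocked group's type-D units demands exceed it.
A valid finishing order for the others: J6, J9. Step-by-step check:
  pool = (1, 2, 2)
  J6: need (0, 0, 0) fits (1, 2, 2); releases (1, 1, 1), pool now (2, 3, 3)
  J9: need (1, 3, 3) fits (2, 3, 3); releases (0, 1, 0), pool now (2, 4, 3)
None of the blocked processes ever fits:
  J7 still needs (4, 0, 5) but only (2, 4, 3) is free — short on type-D units and type-C units
  J2 still needs (6, 4, 4) but only (2, 4, 3) is free — short on type-D units and type-C units
  J8 still needs (5, 4, 2) but only (2, 4, 3) is free — short on type-D units
  J3 still needs (4, 3, 6) but only (2, 4, 3) is free — short on type-D units and type-C units
  J5 still needs (6, 4, 2) but only (2, 4, 3) is free — short on type-D units


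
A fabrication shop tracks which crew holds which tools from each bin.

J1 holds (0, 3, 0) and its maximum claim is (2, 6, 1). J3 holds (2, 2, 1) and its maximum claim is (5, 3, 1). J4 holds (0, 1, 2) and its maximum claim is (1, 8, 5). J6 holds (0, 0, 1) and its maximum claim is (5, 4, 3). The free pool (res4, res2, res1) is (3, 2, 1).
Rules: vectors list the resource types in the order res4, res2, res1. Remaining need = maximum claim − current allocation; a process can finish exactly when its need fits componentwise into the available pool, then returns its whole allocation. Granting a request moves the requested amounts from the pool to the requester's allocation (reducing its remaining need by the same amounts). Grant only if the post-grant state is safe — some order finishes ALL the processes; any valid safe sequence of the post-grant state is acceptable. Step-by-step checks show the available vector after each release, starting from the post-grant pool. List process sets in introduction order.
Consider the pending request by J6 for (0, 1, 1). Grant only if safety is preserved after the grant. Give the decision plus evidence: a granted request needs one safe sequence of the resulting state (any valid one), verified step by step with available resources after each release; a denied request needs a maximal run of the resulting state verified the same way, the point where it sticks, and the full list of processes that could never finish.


GRANT: granting preserves safety; a valid post-grant sequence is J3, J1, J6, J4.
Key observation: the transfer keeps a workable pool ((3, 1, 0)); J3 starts the safe sequence.
Check on the post-grant state, step by step:
  pool = (3, 1, 0)
  J3 needs (3, 1, 0) <= (3, 1, 0) -> finishes; pool += (2, 2, 1) = (5, 3, 1)
  J1 needs (2, 3, 1) <= (5, 3, 1) -> finishes; pool += (0, 3, 0) = (5, 6, 1)
  J6 needs (5, 3, 1) <= (5, 6, 1) -> finishes; pool += (0, 1, 2) = (5, 7, 3)
  J4 needs (1, 7, 3) <= (5, 7, 3) -> finishes; pool += (0, 1, 2) = (5, 8, 5)


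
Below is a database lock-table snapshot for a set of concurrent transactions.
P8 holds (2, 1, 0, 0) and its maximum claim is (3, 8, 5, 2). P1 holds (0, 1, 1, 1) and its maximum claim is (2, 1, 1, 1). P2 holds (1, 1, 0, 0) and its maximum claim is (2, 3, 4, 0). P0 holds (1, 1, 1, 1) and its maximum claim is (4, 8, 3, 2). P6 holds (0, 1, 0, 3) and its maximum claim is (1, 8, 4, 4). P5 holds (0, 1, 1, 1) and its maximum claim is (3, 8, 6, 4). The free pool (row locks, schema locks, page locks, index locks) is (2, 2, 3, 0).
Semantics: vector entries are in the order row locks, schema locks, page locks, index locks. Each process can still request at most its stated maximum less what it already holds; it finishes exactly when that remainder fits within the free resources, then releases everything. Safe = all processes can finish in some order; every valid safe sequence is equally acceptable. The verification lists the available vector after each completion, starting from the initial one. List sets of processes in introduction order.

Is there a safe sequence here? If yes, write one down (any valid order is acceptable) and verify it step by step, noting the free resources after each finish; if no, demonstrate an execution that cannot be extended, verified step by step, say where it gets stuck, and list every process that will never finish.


UNSAFE.
Key observation: even finishing P1, P2 leaves just (3, 4, 4, 1) free — too little schema locks for any of the remaining processes.
The run P1, P2 cannot be extended any further. Verifying each step:
  pool = (2, 2, 3, 0)
  P1: need (2, 0, 0, 0) fits (2, 2, 3, 0); releases (0, 1, 1, 1), pool now (2, 3, 4, 1)
  P2: need (1, 2, 4, 0) fits (2, 3, 4, 1); releases (1, 1, 0, 0), pool now (3, 4, 4, 1)
  P8 cannot run: need (1, 7, 5, 2) vs free (3, 4, 4, 1) (insufficient schema locks, page locks and index locks)
  P0 cannot run: need (3, 7, 2, 1) vs free (3, 4, 4, 1) (insufficient schema locks)
  P6 cannot run: need (1, 7, 4, 1) vs free (3, 4, 4, 1) (insufficient schema locks)
  P5 cannot run: need (3, 7, 5, 3) vs free (3, 4, 4, 1) (insufficient schema locks, page locks and index locks)
Never able to finish: P8, P0, P6 and P5.
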